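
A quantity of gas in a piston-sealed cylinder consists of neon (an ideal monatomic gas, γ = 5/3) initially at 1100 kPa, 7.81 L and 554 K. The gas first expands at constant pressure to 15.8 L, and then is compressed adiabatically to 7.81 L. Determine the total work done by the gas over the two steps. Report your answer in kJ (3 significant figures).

Step 1 (isobaric): W = PΔV = (1100 kPa)(15.8 − 7.81 L) = 8789 J.
After step 1: P = 1100 kPa, V = 15.8 L, T = 1121 K.
Step 2 (adiabatic): W = (P₁V₁ − P₂V₂)/(γ−1) = (17380 − 27801)/0.667 = -15631 J.
W_total = 8789 − 15631 = -6842 J.

W_total ≈ -6.84 kJ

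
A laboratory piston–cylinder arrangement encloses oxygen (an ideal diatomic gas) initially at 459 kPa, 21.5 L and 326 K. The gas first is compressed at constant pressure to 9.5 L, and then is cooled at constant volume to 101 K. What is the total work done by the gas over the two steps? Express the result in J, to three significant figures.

W_total ≈ -5510 J

Step 1 (isobaric): W = PΔV = (459 kPa)(9.5 − 21.5 L) = -5508 J.
Step 2 (isochoric): W = 0 (constant volume).
W_total = -5508 + 0 = -5508 J.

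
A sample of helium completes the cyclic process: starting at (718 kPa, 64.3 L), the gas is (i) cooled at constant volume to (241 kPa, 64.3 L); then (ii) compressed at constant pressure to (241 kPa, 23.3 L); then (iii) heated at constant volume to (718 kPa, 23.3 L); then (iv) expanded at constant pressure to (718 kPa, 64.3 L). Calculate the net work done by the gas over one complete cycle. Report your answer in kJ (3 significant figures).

Constant-volume legs do no work.
W(ii) = (241)(23.3 − 64.3) = -9881 J; W(iv) = (718)(64.3 − 23.3) = 29438 J.
W_net = -9881 + 29438 = 19557 J (the clockwise enclosed area).

W_net ≈ 19.6 kJ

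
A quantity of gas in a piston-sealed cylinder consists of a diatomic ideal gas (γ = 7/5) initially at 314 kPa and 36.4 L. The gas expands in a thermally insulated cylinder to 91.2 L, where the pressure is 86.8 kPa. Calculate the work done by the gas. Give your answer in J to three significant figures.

W ≈ 8780 J

Adiabatic: W = (P₁V₁ − P₂V₂)/(γ − 1) with γ = 7/5.
P₁V₁ = 11430 J, P₂V₂ = 7916 J.
W = (11430 − 7916) / 0.4 = 8784 J.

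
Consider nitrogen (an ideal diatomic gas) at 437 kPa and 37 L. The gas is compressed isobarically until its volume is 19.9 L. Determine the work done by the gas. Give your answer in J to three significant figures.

Isobaric: W = P ΔV.
W = (437 kPa)(19.9 − 37 L) = (437)(-17.1) = -7473 J.

W ≈ -7470 J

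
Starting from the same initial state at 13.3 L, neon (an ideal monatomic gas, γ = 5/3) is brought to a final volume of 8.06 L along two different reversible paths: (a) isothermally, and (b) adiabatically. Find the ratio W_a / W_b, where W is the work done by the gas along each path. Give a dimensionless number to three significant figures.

Path (a) isothermal: W = P₁V₁ ln(V₂/V₁) → W_a/(P₁V₁) = -0.5009.
Path (b) adiabatic: W = P₁V₁(1 − (V₁/V₂)^(γ−1))/(γ−1) → W_b/(P₁V₁) = -0.5946.
W_a / W_b = -0.5009 / -0.5946 = 0.8423.

W_a / W_b ≈ 0.842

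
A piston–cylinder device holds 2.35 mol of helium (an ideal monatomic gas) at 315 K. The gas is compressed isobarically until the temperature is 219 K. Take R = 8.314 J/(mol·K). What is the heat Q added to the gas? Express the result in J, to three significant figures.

Isobaric: W = nRΔT = (2.35)(8.314)(-96) = -1876 J.
ΔU = nCᵥΔT with Cᵥ = 3R/2: ΔU = (2.35)(12.47)(-96) = -2813 J.
Q = ΔU + W = -2813 − 1876 = -4689 J.

Q ≈ -4690 J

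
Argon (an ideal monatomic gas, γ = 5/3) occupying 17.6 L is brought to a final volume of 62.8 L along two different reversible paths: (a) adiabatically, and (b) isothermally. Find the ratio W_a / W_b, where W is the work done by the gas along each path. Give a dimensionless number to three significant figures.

W_a / W_b ≈ 0.674

Path (a) adiabatic: W = P₁V₁(1 − (V₁/V₂)^(γ−1))/(γ−1) → W_a/(P₁V₁) = 0.8576.
Path (b) isothermal: W = P₁V₁ ln(V₂/V₁) → W_b/(P₁V₁) = 1.272.
W_a / W_b = 0.8576 / 1.272 = 0.6742.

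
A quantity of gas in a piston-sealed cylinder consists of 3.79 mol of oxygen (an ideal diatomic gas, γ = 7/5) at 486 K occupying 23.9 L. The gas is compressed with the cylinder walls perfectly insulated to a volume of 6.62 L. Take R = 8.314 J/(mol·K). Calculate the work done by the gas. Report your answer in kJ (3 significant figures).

W ≈ -25.7 kJ

Adiabatic: TV^(γ−1) = const with γ = 7/5.
T₂ = T₁ (V₁/V₂)^(γ−1) = 486 × (23.9/6.62)^0.4 = 486 × 1.671 = 812.2 K.
W_by = nCᵥ(T₁ − T₂) = (3.79)(20.79)(486 − 812.2) = -25695 J.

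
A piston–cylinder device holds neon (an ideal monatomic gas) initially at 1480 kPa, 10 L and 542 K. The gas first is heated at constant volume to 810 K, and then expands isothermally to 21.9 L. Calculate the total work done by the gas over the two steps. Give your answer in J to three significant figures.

W_total ≈ 17300 J

Step 1 (isochoric): W = 0 (constant volume).
After step 1: P = 2212 kPa (V unchanged).
Step 2 (isothermal): W = P₁V₁ ln(V₂/V₁) = (22118) ln(21.9/10) = 17338 J.
W_total = 0 + 17338 = 17338 J.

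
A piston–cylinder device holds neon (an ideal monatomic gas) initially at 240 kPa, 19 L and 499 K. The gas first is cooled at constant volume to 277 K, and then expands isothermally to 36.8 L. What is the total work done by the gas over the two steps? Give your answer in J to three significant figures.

W_total ≈ 1670 J

Step 1 (isochoric): W = 0 (constant volume).
After step 1: P = 133.2 kPa (V unchanged).
Step 2 (isothermal): W = P₁V₁ ln(V₂/V₁) = (2531) ln(36.8/19) = 1673 J.
W_total = 0 + 1673 = 1673 J.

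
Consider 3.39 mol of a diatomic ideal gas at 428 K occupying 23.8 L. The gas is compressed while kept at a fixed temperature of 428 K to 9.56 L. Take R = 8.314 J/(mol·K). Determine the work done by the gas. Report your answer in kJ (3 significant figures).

W ≈ -11.0 kJ

Isothermal: W = nRT ln(V₂/V₁).
W = (3.39)(8.314)(428) × ln(9.56/23.8)
  = 12063 × -0.9121
W_by_gas = -11003 J.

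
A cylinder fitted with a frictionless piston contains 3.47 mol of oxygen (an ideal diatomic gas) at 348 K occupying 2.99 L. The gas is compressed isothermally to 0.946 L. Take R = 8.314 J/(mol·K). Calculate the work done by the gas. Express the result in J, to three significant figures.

Isothermal: W = nRT ln(V₂/V₁).
W = (3.47)(8.314)(348) × ln(0.946/2.99)
  = 10040 × -1.151
W_by_gas = -11553 J.

W ≈ -11600 J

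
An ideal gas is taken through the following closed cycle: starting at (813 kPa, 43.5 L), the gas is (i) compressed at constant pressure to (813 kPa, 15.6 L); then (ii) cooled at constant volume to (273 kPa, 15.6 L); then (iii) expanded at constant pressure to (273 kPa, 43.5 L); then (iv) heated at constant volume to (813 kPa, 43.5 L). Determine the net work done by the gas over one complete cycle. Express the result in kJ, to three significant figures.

Constant-volume legs do no work.
W(i) = (813)(15.6 − 43.5) = -22683 J; W(iii) = (273)(43.5 − 15.6) = 7617 J.
W_net = -22683 + 7617 = -15066 J (the counter-clockwise enclosed area).

W_net ≈ -15.1 kJ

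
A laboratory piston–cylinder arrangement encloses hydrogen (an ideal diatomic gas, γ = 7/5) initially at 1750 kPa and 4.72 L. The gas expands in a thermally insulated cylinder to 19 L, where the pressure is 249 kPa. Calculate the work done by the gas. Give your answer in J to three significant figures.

Adiabatic: W = (P₁V₁ − P₂V₂)/(γ − 1) with γ = 7/5.
P₁V₁ = 8260 J, P₂V₂ = 4731 J.
W = (8260 − 4731) / 0.4 = 8823 J.

W ≈ 8820 J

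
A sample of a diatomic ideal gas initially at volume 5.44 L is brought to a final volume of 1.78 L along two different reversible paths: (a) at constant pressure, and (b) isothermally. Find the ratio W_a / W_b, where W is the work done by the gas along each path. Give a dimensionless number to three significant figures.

W_a / W_b ≈ 0.602

Path (a) isobaric: W = P₁(V₂ − V₁) → W_a/(P₁V₁) = -0.6728.
Path (b) isothermal: W = P₁V₁ ln(V₂/V₁) → W_b/(P₁V₁) = -1.117.
W_a / W_b = -0.6728 / -1.117 = 0.6022.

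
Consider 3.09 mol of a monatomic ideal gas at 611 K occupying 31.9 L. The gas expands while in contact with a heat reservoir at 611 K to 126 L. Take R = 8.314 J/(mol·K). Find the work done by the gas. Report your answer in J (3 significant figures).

W ≈ 21600 J

Isothermal: W = nRT ln(V₂/V₁).
W = (3.09)(8.314)(611) × ln(126/31.9)
  = 15697 × 1.374
W_by_gas = 21562 J.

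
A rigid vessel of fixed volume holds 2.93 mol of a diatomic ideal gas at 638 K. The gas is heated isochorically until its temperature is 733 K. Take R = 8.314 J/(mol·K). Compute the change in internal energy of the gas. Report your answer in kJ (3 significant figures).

ΔU ≈ 5.79 kJ

Constant volume ⇒ W = 0, so Q = ΔU = nCᵥΔT with Cᵥ = 5R/2 = 20.79 J/(mol·K).
ΔU = (2.93)(20.79)(733 − 638) = 5786 J.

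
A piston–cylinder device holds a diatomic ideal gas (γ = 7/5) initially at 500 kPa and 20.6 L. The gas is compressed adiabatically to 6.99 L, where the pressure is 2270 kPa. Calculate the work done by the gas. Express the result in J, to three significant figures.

Adiabatic: W = (P₁V₁ − P₂V₂)/(γ − 1) with γ = 7/5.
P₁V₁ = 10300 J, P₂V₂ = 15867 J.
W = (10300 − 15867) / 0.4 = -13918 J.

W ≈ -13900 J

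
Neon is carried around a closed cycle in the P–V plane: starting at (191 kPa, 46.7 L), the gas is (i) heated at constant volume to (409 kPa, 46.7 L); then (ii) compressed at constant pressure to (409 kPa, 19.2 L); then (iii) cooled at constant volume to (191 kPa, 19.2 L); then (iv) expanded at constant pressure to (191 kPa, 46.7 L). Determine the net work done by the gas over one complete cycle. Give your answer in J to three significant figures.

W_net ≈ -6000 J

Constant-volume legs do no work.
W(ii) = (409)(19.2 − 46.7) = -11248 J; W(iv) = (191)(46.7 − 19.2) = 5253 J.
W_net = -11248 + 5253 = -5995 J (the counter-clockwise enclosed area).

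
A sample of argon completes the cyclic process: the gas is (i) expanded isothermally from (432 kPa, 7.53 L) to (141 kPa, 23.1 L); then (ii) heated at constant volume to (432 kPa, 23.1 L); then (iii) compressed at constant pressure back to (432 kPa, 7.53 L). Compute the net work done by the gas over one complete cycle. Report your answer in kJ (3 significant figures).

W_net ≈ -3.08 kJ

Leg (i): W = PᵢVᵢ ln(V_f/Vᵢ) = (3253) ln(23.1/7.53) = 3646 J.
Leg (ii): W = 0.
Leg (iii): W = PΔV = (432)(7.53 − 23.1) = -6726 J.
W_net = 3646 − 6726 = -3080 J.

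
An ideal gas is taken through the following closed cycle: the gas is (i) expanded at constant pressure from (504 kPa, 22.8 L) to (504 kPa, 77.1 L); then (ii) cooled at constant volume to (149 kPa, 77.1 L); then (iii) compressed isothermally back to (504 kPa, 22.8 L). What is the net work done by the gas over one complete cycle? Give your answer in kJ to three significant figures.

W_net ≈ 13.4 kJ

Leg (i): W = PΔV = (504)(77.1 − 22.8) = 27367 J.
Leg (ii): W = 0.
Leg (iii): W = PᵢVᵢ ln(V_f/Vᵢ) = (11488) ln(22.8/77.1) = -13996 J.
W_net = 27367 − 13996 = 13371 J.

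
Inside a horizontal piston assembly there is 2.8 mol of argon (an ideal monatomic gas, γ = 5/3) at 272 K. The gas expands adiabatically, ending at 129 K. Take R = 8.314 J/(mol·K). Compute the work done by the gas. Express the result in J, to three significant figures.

W ≈ 4990 J

Adiabatic ⇒ Q = 0, so W_by = −ΔU = nCᵥ(T₁ − T₂).
Cᵥ = 3R/2 = 12.47 J/(mol·K).
W = (2.8)(12.47)(272 − 129) = 4993 J.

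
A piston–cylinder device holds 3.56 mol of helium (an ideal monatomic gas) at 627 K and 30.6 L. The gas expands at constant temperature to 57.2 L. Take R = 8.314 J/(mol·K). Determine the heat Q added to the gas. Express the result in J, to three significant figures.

Isothermal ⇒ ΔU = 0, so Q = W = nRT ln(V₂/V₁).
Q = (3.56)(8.314)(627) ln(57.2/30.6) = 18558 × 0.6256 = 11609 J.

Q ≈ 11600 J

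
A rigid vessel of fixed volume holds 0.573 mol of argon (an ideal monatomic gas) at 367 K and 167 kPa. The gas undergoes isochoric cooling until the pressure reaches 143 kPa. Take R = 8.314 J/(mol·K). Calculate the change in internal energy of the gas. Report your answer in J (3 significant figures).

Constant volume ⇒ W = 0, so Q = ΔU = nCᵥΔT with Cᵥ = 3R/2 = 12.47 J/(mol·K).
At constant V, T₂/T₁ = P₂/P₁ ⇒ ΔT = T₁(P₂/P₁ − 1) = 367·(143/167 − 1) = -52.74 K.
ΔU = (0.573)(12.47)(-52.74) = -376.9 J.

ΔU ≈ -377 J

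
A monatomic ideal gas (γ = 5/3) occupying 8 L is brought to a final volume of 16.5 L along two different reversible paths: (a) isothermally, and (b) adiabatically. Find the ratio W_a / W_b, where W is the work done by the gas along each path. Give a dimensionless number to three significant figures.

Path (a) isothermal: W = P₁V₁ ln(V₂/V₁) → W_a/(P₁V₁) = 0.7239.
Path (b) adiabatic: W = P₁V₁(1 − (V₁/V₂)^(γ−1))/(γ−1) → W_b/(P₁V₁) = 0.5742.
W_a / W_b = 0.7239 / 0.5742 = 1.261.

W_a / W_b ≈ 1.26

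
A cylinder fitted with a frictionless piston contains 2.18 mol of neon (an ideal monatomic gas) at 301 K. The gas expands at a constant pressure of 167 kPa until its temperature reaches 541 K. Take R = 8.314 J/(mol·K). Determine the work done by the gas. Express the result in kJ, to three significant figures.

Isobaric: W = P ΔV = nR ΔT.
W = (2.18)(8.314)(541 − 301) = 4350 J.

W ≈ 4.35 kJ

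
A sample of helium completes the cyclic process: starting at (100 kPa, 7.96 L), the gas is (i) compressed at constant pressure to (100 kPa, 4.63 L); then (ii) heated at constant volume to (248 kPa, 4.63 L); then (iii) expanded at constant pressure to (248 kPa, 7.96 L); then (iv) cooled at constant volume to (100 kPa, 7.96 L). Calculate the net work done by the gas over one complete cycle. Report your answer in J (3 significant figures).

Constant-volume legs do no work.
W(i) = (100)(4.63 − 7.96) = -333 J; W(iii) = (248)(7.96 − 4.63) = 825.8 J.
W_net = -333 + 825.8 = 492.8 J (the clockwise enclosed area).

W_net ≈ 493 J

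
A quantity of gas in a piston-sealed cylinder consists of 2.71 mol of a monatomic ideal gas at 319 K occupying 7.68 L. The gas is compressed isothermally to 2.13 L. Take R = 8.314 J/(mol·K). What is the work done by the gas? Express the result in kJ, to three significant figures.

Isothermal: W = nRT ln(V₂/V₁).
W = (2.71)(8.314)(319) × ln(2.13/7.68)
  = 7187 × -1.282
W_by_gas = -9218 J.

W ≈ -9.22 kJ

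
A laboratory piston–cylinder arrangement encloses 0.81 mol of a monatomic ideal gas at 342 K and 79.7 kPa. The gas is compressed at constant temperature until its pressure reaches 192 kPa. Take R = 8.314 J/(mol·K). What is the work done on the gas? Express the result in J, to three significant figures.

Isothermal process: W = nRT ln(V₂/V₁) = nRT ln(P₁/P₂).
W = (0.81)(8.314)(342) × ln(79.7/192)
  = 2303 × ln(0.4151) = 2303 × -0.8792
W_by_gas = -2025 J; work on gas = −W_by = 2025 J.

W ≈ 2020 J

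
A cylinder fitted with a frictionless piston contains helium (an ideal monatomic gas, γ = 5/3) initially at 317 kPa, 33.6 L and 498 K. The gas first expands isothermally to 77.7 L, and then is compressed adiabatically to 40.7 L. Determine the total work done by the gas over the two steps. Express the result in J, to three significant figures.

W_total ≈ 319 J

Step 1 (isothermal): W = P₁V₁ ln(V₂/V₁) = (10651) ln(77.7/33.6) = 8929 J.
After step 1: P = 137.1 kPa, V = 77.7 L, T = 498 K.
Step 2 (adiabatic): W = (P₁V₁ − P₂V₂)/(γ−1) = (10651 − 16391)/0.667 = -8610 J.
W_total = 8929 − 8610 = 318.9 J.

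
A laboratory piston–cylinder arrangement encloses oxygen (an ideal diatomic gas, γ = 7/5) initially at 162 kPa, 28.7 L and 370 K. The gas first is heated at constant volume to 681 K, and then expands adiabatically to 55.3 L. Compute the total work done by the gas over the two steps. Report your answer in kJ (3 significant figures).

Step 1 (isochoric): W = 0 (constant volume).
After step 1: P = 298.2 kPa (V unchanged).
Step 2 (adiabatic): W = (P₁V₁ − P₂V₂)/(γ−1) = (8557 − 6583)/0.4 = 4937 J.
W_total = 0 + 4937 = 4937 J.

W_total ≈ 4.94 kJ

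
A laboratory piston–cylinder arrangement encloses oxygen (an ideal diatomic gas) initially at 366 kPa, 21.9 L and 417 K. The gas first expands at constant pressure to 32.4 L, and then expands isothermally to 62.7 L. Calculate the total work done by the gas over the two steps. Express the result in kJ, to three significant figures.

Step 1 (isobaric): W = PΔV = (366 kPa)(32.4 − 21.9 L) = 3843 J.
After step 1: P = 366 kPa, V = 32.4 L, T = 616.9 K.
Step 2 (isothermal): W = P₁V₁ ln(V₂/V₁) = (11858) ln(62.7/32.4) = 7829 J.
W_total = 3843 + 7829 = 11672 J.

W_total ≈ 11.7 kJ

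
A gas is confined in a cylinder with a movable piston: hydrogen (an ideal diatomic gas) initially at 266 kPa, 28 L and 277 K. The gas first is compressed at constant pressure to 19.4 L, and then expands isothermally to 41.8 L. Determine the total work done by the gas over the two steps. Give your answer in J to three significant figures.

W_total ≈ 1670 J

Step 1 (isobaric): W = PΔV = (266 kPa)(19.4 − 28 L) = -2288 J.
After step 1: P = 266 kPa, V = 19.4 L, T = 191.9 K.
Step 2 (isothermal): W = P₁V₁ ln(V₂/V₁) = (5160) ln(41.8/19.4) = 3961 J.
W_total = -2288 + 3961 = 1674 J.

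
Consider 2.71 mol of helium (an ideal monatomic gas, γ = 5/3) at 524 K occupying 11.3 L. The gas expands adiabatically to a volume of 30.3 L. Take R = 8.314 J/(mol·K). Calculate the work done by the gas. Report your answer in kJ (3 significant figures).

Adiabatic: TV^(γ−1) = const with γ = 5/3.
T₂ = T₁ (V₁/V₂)^(γ−1) = 524 × (11.3/30.3)^0.667 = 524 × 0.5181 = 271.5 K.
W_by = nCᵥ(T₁ − T₂) = (2.71)(12.47)(524 − 271.5) = 8534 J.

W ≈ 8.53 kJ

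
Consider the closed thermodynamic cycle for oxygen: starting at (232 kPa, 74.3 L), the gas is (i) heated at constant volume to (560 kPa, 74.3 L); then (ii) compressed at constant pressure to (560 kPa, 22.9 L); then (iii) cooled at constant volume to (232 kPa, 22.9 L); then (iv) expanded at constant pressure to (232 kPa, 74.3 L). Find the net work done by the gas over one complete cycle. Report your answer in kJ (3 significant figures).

W_net ≈ -16.9 kJ

Constant-volume legs do no work.
W(ii) = (560)(22.9 − 74.3) = -28784 J; W(iv) = (232)(74.3 − 22.9) = 11925 J.
W_net = -28784 + 11925 = -16859 J (the counter-clockwise enclosed area).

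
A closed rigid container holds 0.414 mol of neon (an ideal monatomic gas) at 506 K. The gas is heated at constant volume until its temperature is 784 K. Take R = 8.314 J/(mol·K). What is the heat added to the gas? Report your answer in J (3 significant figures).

Constant volume ⇒ W = 0, so Q = ΔU = nCᵥΔT with Cᵥ = 3R/2 = 12.47 J/(mol·K).
ΔU = (0.414)(12.47)(784 − 506) = 1435 J.

Q ≈ 1440 J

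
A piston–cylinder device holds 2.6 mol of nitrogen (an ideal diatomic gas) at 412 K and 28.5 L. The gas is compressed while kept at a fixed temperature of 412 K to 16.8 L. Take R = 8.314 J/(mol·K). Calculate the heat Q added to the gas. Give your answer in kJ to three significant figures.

Q ≈ -4.71 kJ

Isothermal ⇒ ΔU = 0, so Q = W = nRT ln(V₂/V₁).
Q = (2.6)(8.314)(412) ln(16.8/28.5) = 8906 × -0.5285 = -4707 J.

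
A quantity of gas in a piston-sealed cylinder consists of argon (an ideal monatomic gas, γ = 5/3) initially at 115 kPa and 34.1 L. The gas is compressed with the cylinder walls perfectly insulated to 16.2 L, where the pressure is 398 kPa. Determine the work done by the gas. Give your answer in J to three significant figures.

Adiabatic: W = (P₁V₁ − P₂V₂)/(γ − 1) with γ = 5/3.
P₁V₁ = 3922 J, P₂V₂ = 6448 J.
W = (3922 − 6448) / 0.6667 = -3789 J.

W ≈ -3790 J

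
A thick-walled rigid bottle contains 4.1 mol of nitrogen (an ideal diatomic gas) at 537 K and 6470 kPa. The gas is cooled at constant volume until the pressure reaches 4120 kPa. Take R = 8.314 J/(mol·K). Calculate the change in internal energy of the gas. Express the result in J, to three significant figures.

ΔU ≈ -16600 J

Constant volume ⇒ W = 0, so Q = ΔU = nCᵥΔT with Cᵥ = 5R/2 = 20.79 J/(mol·K).
At constant V, T₂/T₁ = P₂/P₁ ⇒ ΔT = T₁(P₂/P₁ − 1) = 537·(4120/6470 − 1) = -195 K.
ΔU = (4.1)(20.79)(-195) = -16622 J.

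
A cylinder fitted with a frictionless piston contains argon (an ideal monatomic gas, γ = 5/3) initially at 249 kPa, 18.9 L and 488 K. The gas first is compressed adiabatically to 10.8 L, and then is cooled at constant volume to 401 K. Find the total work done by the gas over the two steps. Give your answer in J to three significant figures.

W_total ≈ -3190 J

Step 1 (adiabatic): W = (P₁V₁ − P₂V₂)/(γ−1) = (4706 − 6834)/0.667 = -3192 J.
Step 2 (isochoric): W = 0 (constant volume).
W_total = -3192 + 0 = -3192 J.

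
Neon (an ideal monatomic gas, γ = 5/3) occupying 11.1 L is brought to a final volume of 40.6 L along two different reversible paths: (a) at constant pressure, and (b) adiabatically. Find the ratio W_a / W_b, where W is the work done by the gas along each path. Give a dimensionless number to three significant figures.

Path (a) isobaric: W = P₁(V₂ − V₁) → W_a/(P₁V₁) = 2.658.
Path (b) adiabatic: W = P₁V₁(1 − (V₁/V₂)^(γ−1))/(γ−1) → W_b/(P₁V₁) = 0.8681.
W_a / W_b = 2.658 / 0.8681 = 3.061.

W_a / W_b ≈ 3.06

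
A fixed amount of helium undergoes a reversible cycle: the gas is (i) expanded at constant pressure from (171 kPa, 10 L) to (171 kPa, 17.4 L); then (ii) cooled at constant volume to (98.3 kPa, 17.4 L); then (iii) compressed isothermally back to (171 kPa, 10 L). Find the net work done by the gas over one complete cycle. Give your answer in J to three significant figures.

Leg (i): W = PΔV = (171)(17.4 − 10) = 1265 J.
Leg (ii): W = 0.
Leg (iii): W = PᵢVᵢ ln(V_f/Vᵢ) = (1710) ln(10/17.4) = -947.4 J.
W_net = 1265 − 947.4 = 318 J.

W_net ≈ 318 J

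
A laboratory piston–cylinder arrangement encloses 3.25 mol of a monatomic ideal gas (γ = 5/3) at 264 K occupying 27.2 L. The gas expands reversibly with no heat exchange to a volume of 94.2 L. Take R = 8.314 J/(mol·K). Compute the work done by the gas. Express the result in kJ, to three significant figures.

Adiabatic: TV^(γ−1) = const with γ = 5/3.
T₂ = T₁ (V₁/V₂)^(γ−1) = 264 × (27.2/94.2)^0.667 = 264 × 0.4369 = 115.3 K.
W_by = nCᵥ(T₁ − T₂) = (3.25)(12.47)(264 − 115.3) = 6026 J.

W ≈ 6.03 kJ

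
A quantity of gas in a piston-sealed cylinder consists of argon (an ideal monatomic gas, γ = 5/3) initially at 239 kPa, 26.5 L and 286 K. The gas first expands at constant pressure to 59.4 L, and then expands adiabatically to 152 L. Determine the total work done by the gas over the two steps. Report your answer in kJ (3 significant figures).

W_total ≈ 17.8 kJ

Step 1 (isobaric): W = PΔV = (239 kPa)(59.4 − 26.5 L) = 7863 J.
After step 1: P = 239 kPa, V = 59.4 L, T = 641.1 K.
Step 2 (adiabatic): W = (P₁V₁ − P₂V₂)/(γ−1) = (14197 − 7588)/0.667 = 9912 J.
W_total = 7863 + 9912 = 17776 J.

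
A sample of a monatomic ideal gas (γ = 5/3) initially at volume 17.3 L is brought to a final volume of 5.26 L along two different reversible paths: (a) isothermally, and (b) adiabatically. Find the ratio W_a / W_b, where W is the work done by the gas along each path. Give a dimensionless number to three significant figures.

W_a / W_b ≈ 0.655

Path (a) isothermal: W = P₁V₁ ln(V₂/V₁) → W_a/(P₁V₁) = -1.191.
Path (b) adiabatic: W = P₁V₁(1 − (V₁/V₂)^(γ−1))/(γ−1) → W_b/(P₁V₁) = -1.817.
W_a / W_b = -1.191 / -1.817 = 0.6551.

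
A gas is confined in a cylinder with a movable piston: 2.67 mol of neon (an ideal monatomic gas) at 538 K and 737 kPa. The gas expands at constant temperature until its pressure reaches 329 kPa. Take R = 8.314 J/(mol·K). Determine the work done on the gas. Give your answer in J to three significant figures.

W ≈ -9630 J

Isothermal process: W = nRT ln(V₂/V₁) = nRT ln(P₁/P₂).
W = (2.67)(8.314)(538) × ln(737/329)
  = 11943 × ln(2.24) = 11943 × 0.8065
W_by_gas = 9632 J; work on gas = −W_by = -9632 J.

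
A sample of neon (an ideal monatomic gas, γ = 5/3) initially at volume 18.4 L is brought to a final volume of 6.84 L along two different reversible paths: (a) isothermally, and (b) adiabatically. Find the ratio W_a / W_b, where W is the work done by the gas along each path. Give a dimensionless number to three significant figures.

W_a / W_b ≈ 0.706

Path (a) isothermal: W = P₁V₁ ln(V₂/V₁) → W_a/(P₁V₁) = -0.9896.
Path (b) adiabatic: W = P₁V₁(1 − (V₁/V₂)^(γ−1))/(γ−1) → W_b/(P₁V₁) = -1.401.
W_a / W_b = -0.9896 / -1.401 = 0.7062.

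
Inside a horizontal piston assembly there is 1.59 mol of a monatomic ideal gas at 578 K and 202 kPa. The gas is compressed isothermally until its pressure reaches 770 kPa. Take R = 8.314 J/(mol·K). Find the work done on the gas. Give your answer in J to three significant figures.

W ≈ 10200 J

Isothermal process: W = nRT ln(V₂/V₁) = nRT ln(P₁/P₂).
W = (1.59)(8.314)(578) × ln(202/770)
  = 7641 × ln(0.2623) = 7641 × -1.338
W_by_gas = -10224 J; work on gas = −W_by = 10224 J.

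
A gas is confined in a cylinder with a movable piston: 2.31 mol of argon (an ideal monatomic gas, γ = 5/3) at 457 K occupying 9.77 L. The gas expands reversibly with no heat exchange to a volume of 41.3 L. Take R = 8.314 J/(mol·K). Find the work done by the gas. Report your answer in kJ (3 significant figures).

Adiabatic: TV^(γ−1) = const with γ = 5/3.
T₂ = T₁ (V₁/V₂)^(γ−1) = 457 × (9.77/41.3)^0.667 = 457 × 0.3825 = 174.8 K.
W_by = nCᵥ(T₁ − T₂) = (2.31)(12.47)(457 − 174.8) = 8130 J.

W ≈ 8.13 kJ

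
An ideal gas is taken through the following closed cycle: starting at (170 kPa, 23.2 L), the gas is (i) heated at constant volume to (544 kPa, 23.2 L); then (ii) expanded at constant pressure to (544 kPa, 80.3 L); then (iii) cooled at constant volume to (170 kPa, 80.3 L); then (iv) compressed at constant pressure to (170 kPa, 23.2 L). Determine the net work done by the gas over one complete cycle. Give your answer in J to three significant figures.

Constant-volume legs do no work.
W(ii) = (544)(80.3 − 23.2) = 31062 J; W(iv) = (170)(23.2 − 80.3) = -9707 J.
W_net = 31062 − 9707 = 21355 J (the clockwise enclosed area).

W_net ≈ 21400 J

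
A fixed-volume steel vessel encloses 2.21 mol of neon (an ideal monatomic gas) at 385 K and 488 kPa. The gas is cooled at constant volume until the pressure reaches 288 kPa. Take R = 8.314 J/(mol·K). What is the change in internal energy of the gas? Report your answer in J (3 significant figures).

Constant volume ⇒ W = 0, so Q = ΔU = nCᵥΔT with Cᵥ = 3R/2 = 12.47 J/(mol·K).
At constant V, T₂/T₁ = P₂/P₁ ⇒ ΔT = T₁(P₂/P₁ − 1) = 385·(288/488 − 1) = -157.8 K.
ΔU = (2.21)(12.47)(-157.8) = -4349 J.

ΔU ≈ -4350 J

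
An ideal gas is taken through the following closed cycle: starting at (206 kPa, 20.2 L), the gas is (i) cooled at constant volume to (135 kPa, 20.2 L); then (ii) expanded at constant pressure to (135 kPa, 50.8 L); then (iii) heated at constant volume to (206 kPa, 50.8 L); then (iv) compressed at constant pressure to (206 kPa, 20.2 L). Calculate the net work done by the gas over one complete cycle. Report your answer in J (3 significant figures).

Constant-volume legs do no work.
W(ii) = (135)(50.8 − 20.2) = 4131 J; W(iv) = (206)(20.2 − 50.8) = -6304 J.
W_net = 4131 − 6304 = -2173 J (the counter-clockwise enclosed area).

W_net ≈ -2170 J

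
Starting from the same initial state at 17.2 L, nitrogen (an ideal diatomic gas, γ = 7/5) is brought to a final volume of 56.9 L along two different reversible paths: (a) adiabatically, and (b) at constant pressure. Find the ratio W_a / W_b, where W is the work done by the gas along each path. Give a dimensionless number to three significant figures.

Path (a) adiabatic: W = P₁V₁(1 − (V₁/V₂)^(γ−1))/(γ−1) → W_a/(P₁V₁) = 0.9508.
Path (b) isobaric: W = P₁(V₂ − V₁) → W_b/(P₁V₁) = 2.308.
W_a / W_b = 0.9508 / 2.308 = 0.4119.

W_a / W_b ≈ 0.412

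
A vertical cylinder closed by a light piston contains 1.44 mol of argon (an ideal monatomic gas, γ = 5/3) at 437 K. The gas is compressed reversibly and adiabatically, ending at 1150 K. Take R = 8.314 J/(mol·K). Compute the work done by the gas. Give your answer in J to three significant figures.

Adiabatic ⇒ Q = 0, so W_by = −ΔU = nCᵥ(T₁ − T₂).
Cᵥ = 3R/2 = 12.47 J/(mol·K).
W = (1.44)(12.47)(437 − 1150) = -12804 J.

W ≈ -12800 J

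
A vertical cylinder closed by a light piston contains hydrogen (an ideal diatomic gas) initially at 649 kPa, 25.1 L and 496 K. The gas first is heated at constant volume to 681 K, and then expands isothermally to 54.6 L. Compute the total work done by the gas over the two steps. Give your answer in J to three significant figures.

Step 1 (isochoric): W = 0 (constant volume).
After step 1: P = 891.1 kPa (V unchanged).
Step 2 (isothermal): W = P₁V₁ ln(V₂/V₁) = (22366) ln(54.6/25.1) = 17382 J.
W_total = 0 + 17382 = 17382 J.

W_total ≈ 17400 J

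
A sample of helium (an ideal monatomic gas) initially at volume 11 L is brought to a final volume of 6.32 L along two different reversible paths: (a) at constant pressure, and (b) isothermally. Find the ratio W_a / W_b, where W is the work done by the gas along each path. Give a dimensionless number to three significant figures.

W_a / W_b ≈ 0.768

Path (a) isobaric: W = P₁(V₂ − V₁) → W_a/(P₁V₁) = -0.4255.
Path (b) isothermal: W = P₁V₁ ln(V₂/V₁) → W_b/(P₁V₁) = -0.5542.
W_a / W_b = -0.4255 / -0.5542 = 0.7677.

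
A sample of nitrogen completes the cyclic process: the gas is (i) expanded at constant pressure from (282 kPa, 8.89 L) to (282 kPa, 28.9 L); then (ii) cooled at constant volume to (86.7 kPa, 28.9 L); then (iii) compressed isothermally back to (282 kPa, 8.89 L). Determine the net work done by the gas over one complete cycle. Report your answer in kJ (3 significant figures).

Leg (i): W = PΔV = (282)(28.9 − 8.89) = 5643 J.
Leg (ii): W = 0.
Leg (iii): W = PᵢVᵢ ln(V_f/Vᵢ) = (2506) ln(8.89/28.9) = -2954 J.
W_net = 5643 − 2954 = 2689 J.

W_net ≈ 2.69 kJ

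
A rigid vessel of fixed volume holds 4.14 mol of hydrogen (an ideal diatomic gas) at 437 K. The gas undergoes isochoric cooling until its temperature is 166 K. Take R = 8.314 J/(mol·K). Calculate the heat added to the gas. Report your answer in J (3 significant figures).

Constant volume ⇒ W = 0, so Q = ΔU = nCᵥΔT with Cᵥ = 5R/2 = 20.79 J/(mol·K).
ΔU = (4.14)(20.79)(166 − 437) = -23320 J.

Q ≈ -23300 J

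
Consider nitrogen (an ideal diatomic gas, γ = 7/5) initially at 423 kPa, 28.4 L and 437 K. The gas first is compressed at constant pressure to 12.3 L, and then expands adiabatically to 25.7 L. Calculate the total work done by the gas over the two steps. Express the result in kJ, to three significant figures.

Step 1 (isobaric): W = PΔV = (423 kPa)(12.3 − 28.4 L) = -6810 J.
After step 1: P = 423 kPa, V = 12.3 L, T = 189.3 K.
Step 2 (adiabatic): W = (P₁V₁ − P₂V₂)/(γ−1) = (5203 − 3875)/0.4 = 3321 J.
W_total = -6810 + 3321 = -3490 J.

W_total ≈ -3.49 kJ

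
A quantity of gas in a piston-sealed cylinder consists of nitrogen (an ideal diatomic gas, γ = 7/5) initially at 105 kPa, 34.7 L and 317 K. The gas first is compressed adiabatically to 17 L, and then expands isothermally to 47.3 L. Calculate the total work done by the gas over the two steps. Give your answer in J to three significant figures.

W_total ≈ 1950 J

Step 1 (adiabatic): W = (P₁V₁ − P₂V₂)/(γ−1) = (3644 − 4847)/0.4 = -3009 J.
After step 1: P = 285.1 kPa, V = 17 L, T = 421.7 K.
Step 2 (isothermal): W = P₁V₁ ln(V₂/V₁) = (4847) ln(47.3/17) = 4960 J.
W_total = -3009 + 4960 = 1951 J.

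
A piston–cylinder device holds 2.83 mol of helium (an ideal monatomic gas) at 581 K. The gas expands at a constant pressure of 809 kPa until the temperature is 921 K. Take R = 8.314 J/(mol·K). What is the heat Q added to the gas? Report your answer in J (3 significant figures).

Q ≈ 20000 J

Isobaric: W = nRΔT = (2.83)(8.314)(340) = 8000 J.
ΔU = nCᵥΔT with Cᵥ = 3R/2: ΔU = (2.83)(12.47)(340) = 12000 J.
Q = ΔU + W = 12000 + 8000 = 19999 J.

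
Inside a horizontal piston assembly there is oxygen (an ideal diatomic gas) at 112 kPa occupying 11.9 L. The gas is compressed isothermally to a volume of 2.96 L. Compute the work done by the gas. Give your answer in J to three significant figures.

Isothermal: W = nRT ln(V₂/V₁) = P₁V₁ ln(V₂/V₁).
P₁V₁ = (112 kPa)(11.9 L) = 1333 J.
W = 1333 × ln(2.96/11.9) = 1333 × -1.391
W_by_gas = -1854 J.

W ≈ -1850 J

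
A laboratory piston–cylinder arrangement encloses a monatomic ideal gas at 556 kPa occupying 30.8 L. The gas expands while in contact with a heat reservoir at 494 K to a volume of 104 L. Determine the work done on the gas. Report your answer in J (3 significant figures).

W ≈ -20800 J

Isothermal: W = nRT ln(V₂/V₁) = P₁V₁ ln(V₂/V₁).
P₁V₁ = (556 kPa)(30.8 L) = 17125 J.
W = 17125 × ln(104/30.8) = 17125 × 1.217
W_by_gas = 20839 J; work on gas = −W_by = -20839 J.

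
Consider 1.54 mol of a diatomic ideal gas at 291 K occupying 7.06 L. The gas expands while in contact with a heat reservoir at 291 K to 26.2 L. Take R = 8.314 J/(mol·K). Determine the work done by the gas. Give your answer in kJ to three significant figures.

Isothermal: W = nRT ln(V₂/V₁).
W = (1.54)(8.314)(291) × ln(26.2/7.06)
  = 3726 × 1.311
W_by_gas = 4886 J.

W ≈ 4.89 kJ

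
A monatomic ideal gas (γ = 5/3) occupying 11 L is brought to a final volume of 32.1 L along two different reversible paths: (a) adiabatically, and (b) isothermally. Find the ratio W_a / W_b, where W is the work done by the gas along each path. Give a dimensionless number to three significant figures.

W_a / W_b ≈ 0.715

Path (a) adiabatic: W = P₁V₁(1 − (V₁/V₂)^(γ−1))/(γ−1) → W_a/(P₁V₁) = 0.7655.
Path (b) isothermal: W = P₁V₁ ln(V₂/V₁) → W_b/(P₁V₁) = 1.071.
W_a / W_b = 0.7655 / 1.071 = 0.7147.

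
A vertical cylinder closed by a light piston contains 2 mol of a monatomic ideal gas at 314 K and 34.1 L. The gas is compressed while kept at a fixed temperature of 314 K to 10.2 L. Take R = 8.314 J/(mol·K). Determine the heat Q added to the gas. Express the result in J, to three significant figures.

Q ≈ -6300 J

Isothermal ⇒ ΔU = 0, so Q = W = nRT ln(V₂/V₁).
Q = (2)(8.314)(314) ln(10.2/34.1) = 5221 × -1.207 = -6302 J.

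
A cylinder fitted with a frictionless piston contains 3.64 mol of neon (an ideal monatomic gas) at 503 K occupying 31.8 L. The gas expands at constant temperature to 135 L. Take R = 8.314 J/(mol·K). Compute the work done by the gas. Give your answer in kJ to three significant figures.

Isothermal: W = nRT ln(V₂/V₁).
W = (3.64)(8.314)(503) × ln(135/31.8)
  = 15222 × 1.446
W_by_gas = 22008 J.

W ≈ 22.0 kJ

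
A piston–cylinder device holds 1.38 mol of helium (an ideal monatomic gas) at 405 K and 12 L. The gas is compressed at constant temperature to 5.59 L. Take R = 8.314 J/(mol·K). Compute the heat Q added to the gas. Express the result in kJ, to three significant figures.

Q ≈ -3.55 kJ

Isothermal ⇒ ΔU = 0, so Q = W = nRT ln(V₂/V₁).
Q = (1.38)(8.314)(405) ln(5.59/12) = 4647 × -0.7639 = -3550 J.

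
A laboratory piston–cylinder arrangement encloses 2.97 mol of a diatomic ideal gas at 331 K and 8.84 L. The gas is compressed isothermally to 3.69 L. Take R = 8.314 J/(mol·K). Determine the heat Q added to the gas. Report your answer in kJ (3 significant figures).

Isothermal ⇒ ΔU = 0, so Q = W = nRT ln(V₂/V₁).
Q = (2.97)(8.314)(331) ln(3.69/8.84) = 8173 × -0.8737 = -7141 J.

Q ≈ -7.14 kJ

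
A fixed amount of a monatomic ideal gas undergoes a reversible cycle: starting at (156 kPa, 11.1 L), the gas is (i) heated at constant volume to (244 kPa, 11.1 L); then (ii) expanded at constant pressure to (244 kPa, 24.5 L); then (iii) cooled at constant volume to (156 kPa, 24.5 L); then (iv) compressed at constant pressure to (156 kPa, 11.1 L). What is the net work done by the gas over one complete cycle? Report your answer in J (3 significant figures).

W_net ≈ 1180 J

Constant-volume legs do no work.
W(ii) = (244)(24.5 − 11.1) = 3270 J; W(iv) = (156)(11.1 − 24.5) = -2090 J.
W_net = 3270 − 2090 = 1179 J (the clockwise enclosed area).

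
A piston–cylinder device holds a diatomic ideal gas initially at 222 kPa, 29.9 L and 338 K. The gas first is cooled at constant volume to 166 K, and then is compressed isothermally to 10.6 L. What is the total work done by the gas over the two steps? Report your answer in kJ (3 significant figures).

W_total ≈ -3.38 kJ

Step 1 (isochoric): W = 0 (constant volume).
After step 1: P = 109 kPa (V unchanged).
Step 2 (isothermal): W = P₁V₁ ln(V₂/V₁) = (3260) ln(10.6/29.9) = -3381 J.
W_total = 0 − 3381 = -3381 J.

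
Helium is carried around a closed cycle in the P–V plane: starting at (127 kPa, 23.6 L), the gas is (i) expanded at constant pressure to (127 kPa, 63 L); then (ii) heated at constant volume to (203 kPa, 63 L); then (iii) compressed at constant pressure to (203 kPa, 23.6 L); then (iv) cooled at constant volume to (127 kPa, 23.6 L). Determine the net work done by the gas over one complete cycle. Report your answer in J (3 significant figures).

Constant-volume legs do no work.
W(i) = (127)(63 − 23.6) = 5004 J; W(iii) = (203)(23.6 − 63) = -7998 J.
W_net = 5004 − 7998 = -2994 J (the counter-clockwise enclosed area).

W_net ≈ -2990 J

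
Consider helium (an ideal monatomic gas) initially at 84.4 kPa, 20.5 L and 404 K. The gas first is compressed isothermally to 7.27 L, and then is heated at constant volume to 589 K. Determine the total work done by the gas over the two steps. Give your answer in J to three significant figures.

W_total ≈ -1790 J

Step 1 (isothermal): W = P₁V₁ ln(V₂/V₁) = (1730) ln(7.27/20.5) = -1794 J.
Step 2 (isochoric): W = 0 (constant volume).
W_total = -1794 + 0 = -1794 J.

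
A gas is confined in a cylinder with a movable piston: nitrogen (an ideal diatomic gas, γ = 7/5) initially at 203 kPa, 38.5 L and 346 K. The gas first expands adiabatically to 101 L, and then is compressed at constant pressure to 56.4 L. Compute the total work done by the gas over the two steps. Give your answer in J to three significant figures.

Step 1 (adiabatic): W = (P₁V₁ − P₂V₂)/(γ−1) = (7816 − 5314)/0.4 = 6254 J.
After step 1: P = 52.61 kPa, V = 101 L, T = 235.3 K.
Step 2 (isobaric): W = PΔV = (52.61 kPa)(56.4 − 101 L) = -2347 J.
W_total = 6254 − 2347 = 3907 J.

W_total ≈ 3910 J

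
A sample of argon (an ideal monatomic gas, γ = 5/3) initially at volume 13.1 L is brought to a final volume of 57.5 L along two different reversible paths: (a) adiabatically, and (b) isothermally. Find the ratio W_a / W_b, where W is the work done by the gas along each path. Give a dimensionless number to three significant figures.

W_a / W_b ≈ 0.636

Path (a) adiabatic: W = P₁V₁(1 − (V₁/V₂)^(γ−1))/(γ−1) → W_a/(P₁V₁) = 0.9405.
Path (b) isothermal: W = P₁V₁ ln(V₂/V₁) → W_b/(P₁V₁) = 1.479.
W_a / W_b = 0.9405 / 1.479 = 0.6358.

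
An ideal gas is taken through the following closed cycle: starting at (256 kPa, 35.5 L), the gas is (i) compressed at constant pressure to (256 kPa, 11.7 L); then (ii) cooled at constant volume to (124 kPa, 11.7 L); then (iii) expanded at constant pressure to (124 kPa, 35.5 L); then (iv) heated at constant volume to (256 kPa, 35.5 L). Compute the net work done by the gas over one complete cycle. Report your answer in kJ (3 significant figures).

Constant-volume legs do no work.
W(i) = (256)(11.7 − 35.5) = -6093 J; W(iii) = (124)(35.5 − 11.7) = 2951 J.
W_net = -6093 + 2951 = -3142 J (the counter-clockwise enclosed area).

W_net ≈ -3.14 kJ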